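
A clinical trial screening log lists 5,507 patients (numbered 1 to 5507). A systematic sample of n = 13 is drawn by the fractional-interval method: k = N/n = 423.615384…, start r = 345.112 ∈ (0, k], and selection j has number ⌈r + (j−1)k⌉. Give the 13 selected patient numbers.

346, 769, 1193, 1616, 2040, 2464, 2887, 3311, 3735, 4158, 4582, 5005, 5429

j=1: r + 0k = 345.112 → ⌈·⌉ = 346
j=2: r + 1k = 768.727384… → ⌈·⌉ = 769
j=3: r + 2k = 1192.342769… → ⌈·⌉ = 1193
j=4: r + 3k = 1615.958153… → ⌈·⌉ = 1616
j=5: r + 4k = 2039.573538… → ⌈·⌉ = 2040
j=6: r + 5k = 2463.188923… → ⌈·⌉ = 2464
j=7: r + 6k = 2886.804307… → ⌈·⌉ = 2887
j=8: r + 7k = 3310.419692… → ⌈·⌉ = 3311
j=9: r + 8k = 3734.035076… → ⌈·⌉ = 3735
j=10: r + 9k = 4157.650461… → ⌈·⌉ = 4158
j=11: r + 10k = 4581.265846… → ⌈·⌉ = 4582
j=12: r + 11k = 5004.881230… → ⌈·⌉ = 5005
j=13: r + 12k = 5428.496615… → ⌈·⌉ = 5429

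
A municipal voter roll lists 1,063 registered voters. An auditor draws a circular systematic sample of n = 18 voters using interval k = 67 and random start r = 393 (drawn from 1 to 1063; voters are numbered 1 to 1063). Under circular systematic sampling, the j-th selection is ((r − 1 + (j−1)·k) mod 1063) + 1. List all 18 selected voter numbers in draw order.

Selection 1: 393
Selection 2: 393 + 67 = 460
Selection 3: 460 + 67 = 527
Selection 4: 527 + 67 = 594
Selection 5: 594 + 67 = 661
Selection 6: 661 + 67 = 728
Selection 7: 728 + 67 = 795
Selection 8: 795 + 67 = 862
Selection 9: 862 + 67 = 929
Selection 10: 929 + 67 = 996
Selection 11: 996 + 67 = 1063
Selection 12: 1063 + 67 = 1130 → 1130 − 1063 = 67
Selection 13: 67 + 67 = 134
Selection 14: 134 + 67 = 201
Selection 15: 201 + 67 = 268
Selection 16: 268 + 67 = 335
Selection 17: 335 + 67 = 402
Selection 18: 402 + 67 = 469

393, 460, 527, 594, 661, 728, 795, 862, 929, 996, 1063, 67, 134, 201, 268, 335, 402, 469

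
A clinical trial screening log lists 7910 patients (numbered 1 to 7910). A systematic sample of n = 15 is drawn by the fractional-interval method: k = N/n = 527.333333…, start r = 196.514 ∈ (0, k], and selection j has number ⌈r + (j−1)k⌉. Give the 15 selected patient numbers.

197, 724, 1252, 1779, 2306, 2834, 3361, 3888, 4416, 4943, 5470, 5998, 6525, 7052, 7580

j=1: r + 0k = 196.514 → ⌈·⌉ = 197
j=2: r + 1k = 723.847333… → ⌈·⌉ = 724
j=3: r + 2k = 1251.180666… → ⌈·⌉ = 1252
j=4: r + 3k = 1778.514 → ⌈·⌉ = 1779
j=5: r + 4k = 2305.847333… → ⌈·⌉ = 2306
j=6: r + 5k = 2833.180666… → ⌈·⌉ = 2834
j=7: r + 6k = 3360.514 → ⌈·⌉ = 3361
j=8: r + 7k = 3887.847333… → ⌈·⌉ = 3888
j=9: r + 8k = 4415.180666… → ⌈·⌉ = 4416
j=10: r + 9k = 4942.514 → ⌈·⌉ = 4943
j=11: r + 10k = 5469.847333… → ⌈·⌉ = 5470
j=12: r + 11k = 5997.180666… → ⌈·⌉ = 5998
j=13: r + 12k = 6524.514 → ⌈·⌉ = 6525
j=14: r + 13k = 7051.847333… → ⌈·⌉ = 7052
j=15: r + 14k = 7579.180666… → ⌈·⌉ = 7580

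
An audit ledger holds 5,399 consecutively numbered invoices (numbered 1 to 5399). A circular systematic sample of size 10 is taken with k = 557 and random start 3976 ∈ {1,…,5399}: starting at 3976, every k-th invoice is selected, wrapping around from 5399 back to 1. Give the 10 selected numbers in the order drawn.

Selection 1: 3976
Selection 2: 3976 + 557 = 4533
Selection 3: 4533 + 557 = 5090
Selection 4: 5090 + 557 = 5647 → 5647 − 5399 = 248
Selection 5: 248 + 557 = 805
Selection 6: 805 + 557 = 1362
Selection 7: 1362 + 557 = 1919
Selection 8: 1919 + 557 = 2476
Selection 9: 2476 + 557 = 3033
Selection 10: 3033 + 557 = 3590

3976, 4533, 5090, 248, 805, 1362, 1919, 2476, 3033, 3590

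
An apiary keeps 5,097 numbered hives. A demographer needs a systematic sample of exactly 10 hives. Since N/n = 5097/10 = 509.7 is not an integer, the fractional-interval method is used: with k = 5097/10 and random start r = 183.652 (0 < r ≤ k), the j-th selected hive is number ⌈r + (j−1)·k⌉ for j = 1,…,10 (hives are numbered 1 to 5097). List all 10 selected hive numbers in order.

j=1: r + 0k = 183.652 → ⌈·⌉ = 184
j=2: r + 1k = 693.352 → ⌈·⌉ = 694
j=3: r + 2k = 1203.052 → ⌈·⌉ = 1204
j=4: r + 3k = 1712.752 → ⌈·⌉ = 1713
j=5: r + 4k = 2222.452 → ⌈·⌉ = 2223
j=6: r + 5k = 2732.152 → ⌈·⌉ = 2733
j=7: r + 6k = 3241.852 → ⌈·⌉ = 3242
j=8: r + 7k = 3751.552 → ⌈·⌉ = 3752
j=9: r + 8k = 4261.252 → ⌈·⌉ = 4262
j=10: r + 9k = 4770.952 → ⌈·⌉ = 4771

184, 694, 1204, 1713, 2223, 2733, 3242, 3752, 4262, 4771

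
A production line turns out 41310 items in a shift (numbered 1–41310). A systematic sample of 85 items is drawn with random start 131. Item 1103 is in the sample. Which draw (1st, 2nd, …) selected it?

3

k = 41310/85 = 486
position = (1103 − 131)/486 + 1 = 972/486 + 1 = 2 + 1 = 3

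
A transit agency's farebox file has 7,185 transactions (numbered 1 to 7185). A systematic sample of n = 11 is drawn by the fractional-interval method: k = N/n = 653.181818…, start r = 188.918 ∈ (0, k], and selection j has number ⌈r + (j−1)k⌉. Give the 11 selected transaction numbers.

189, 843, 1496, 2149, 2802, 3455, 4109, 4762, 5415, 6068, 6721

j=1: r + 0k = 188.918 → ⌈·⌉ = 189
j=2: r + 1k = 842.099818… → ⌈·⌉ = 843
j=3: r + 2k = 1495.281636… → ⌈·⌉ = 1496
j=4: r + 3k = 2148.463454… → ⌈·⌉ = 2149
j=5: r + 4k = 2801.645272… → ⌈·⌉ = 2802
j=6: r + 5k = 3454.827090… → ⌈·⌉ = 3455
j=7: r + 6k = 4108.008909… → ⌈·⌉ = 4109
j=8: r + 7k = 4761.190727… → ⌈·⌉ = 4762
j=9: r + 8k = 5414.372545… → ⌈·⌉ = 5415
j=10: r + 9k = 6067.554363… → ⌈·⌉ = 6068
j=11: r + 10k = 6720.736181… → ⌈·⌉ = 6721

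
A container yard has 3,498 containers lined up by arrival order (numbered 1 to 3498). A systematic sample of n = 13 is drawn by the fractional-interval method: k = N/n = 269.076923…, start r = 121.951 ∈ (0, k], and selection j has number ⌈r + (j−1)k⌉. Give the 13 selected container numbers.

122, 392, 661, 930, 1199, 1468, 1737, 2006, 2275, 2544, 2813, 3082, 3351

j=1: r + 0k = 121.951 → ⌈·⌉ = 122
j=2: r + 1k = 391.027923… → ⌈·⌉ = 392
j=3: r + 2k = 660.104846… → ⌈·⌉ = 661
j=4: r + 3k = 929.181769… → ⌈·⌉ = 930
j=5: r + 4k = 1198.258692… → ⌈·⌉ = 1199
j=6: r + 5k = 1467.335615… → ⌈·⌉ = 1468
j=7: r + 6k = 1736.412538… → ⌈·⌉ = 1737
j=8: r + 7k = 2005.489461… → ⌈·⌉ = 2006
j=9: r + 8k = 2274.566384… → ⌈·⌉ = 2275
j=10: r + 9k = 2543.643307… → ⌈·⌉ = 2544
j=11: r + 10k = 2812.720230… → ⌈·⌉ = 2813
j=12: r + 11k = 3081.797153… → ⌈·⌉ = 3082
j=13: r + 12k = 3350.874076… → ⌈·⌉ = 3351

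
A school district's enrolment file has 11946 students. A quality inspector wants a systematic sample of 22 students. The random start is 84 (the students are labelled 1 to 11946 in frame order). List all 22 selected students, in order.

84, 627, 1170, 1713, 2256, 2799, 3342, 3885, 4428, 4971, 5514, 6057, 6600, 7143, 7686, 8229, 8772, 9315, 9858, 10401, 10944, 11487

k = N/n = 11946/22 = 543
student 1: 84
student 2: 84 + 543 = 627
student 3: 627 + 543 = 1170
student 4: 1170 + 543 = 1713
student 5: 1713 + 543 = 2256
student 6: 2256 + 543 = 2799
student 7: 2799 + 543 = 3342
student 8: 3342 + 543 = 3885
student 9: 3885 + 543 = 4428
student 10: 4428 + 543 = 4971
student 11: 4971 + 543 = 5514
student 12: 5514 + 543 = 6057
student 13: 6057 + 543 = 6600
student 14: 6600 + 543 = 7143
student 15: 7143 + 543 = 7686
student 16: 7686 + 543 = 8229
student 17: 8229 + 543 = 8772
student 18: 8772 + 543 = 9315
student 19: 9315 + 543 = 9858
student 20: 9858 + 543 = 10401
student 21: 10401 + 543 = 10944
student 22: 10944 + 543 = 11487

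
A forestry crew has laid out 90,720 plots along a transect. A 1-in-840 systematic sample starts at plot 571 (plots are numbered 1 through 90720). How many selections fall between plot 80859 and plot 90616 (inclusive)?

12

k = 840
First selection ≥ 80859: 571 + ⌈(80859−571)/840⌉·840 = 571 + 96×840 = 81211
Last selection ≤ 90616: 571 + ⌊(90616−571)/840⌋·840 = 571 + 107×840 = 90451
Count = 107 − 96 + 1 = 12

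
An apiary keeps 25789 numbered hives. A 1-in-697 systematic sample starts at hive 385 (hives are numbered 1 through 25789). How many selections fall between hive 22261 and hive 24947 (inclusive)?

4

k = 697
First selection ≥ 22261: 385 + ⌈(22261−385)/697⌉·697 = 385 + 32×697 = 22689
Last selection ≤ 24947: 385 + ⌊(24947−385)/697⌋·697 = 385 + 35×697 = 24780
Count = 35 − 32 + 1 = 4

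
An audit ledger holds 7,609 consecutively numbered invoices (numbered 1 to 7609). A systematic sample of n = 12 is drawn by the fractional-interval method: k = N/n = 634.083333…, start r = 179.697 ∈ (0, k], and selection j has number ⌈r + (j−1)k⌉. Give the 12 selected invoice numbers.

j=1: r + 0k = 179.697 → ⌈·⌉ = 180
j=2: r + 1k = 813.780333… → ⌈·⌉ = 814
j=3: r + 2k = 1447.863666… → ⌈·⌉ = 1448
j=4: r + 3k = 2081.947 → ⌈·⌉ = 2082
j=5: r + 4k = 2716.030333… → ⌈·⌉ = 2717
j=6: r + 5k = 3350.113666… → ⌈·⌉ = 3351
j=7: r + 6k = 3984.197 → ⌈·⌉ = 3985
j=8: r + 7k = 4618.280333… → ⌈·⌉ = 4619
j=9: r + 8k = 5252.363666… → ⌈·⌉ = 5253
j=10: r + 9k = 5886.447 → ⌈·⌉ = 5887
j=11: r + 10k = 6520.530333… → ⌈·⌉ = 6521
j=12: r + 11k = 7154.613666… → ⌈·⌉ = 7155

180, 814, 1448, 2082, 2717, 3351, 3985, 4619, 5253, 5887, 6521, 7155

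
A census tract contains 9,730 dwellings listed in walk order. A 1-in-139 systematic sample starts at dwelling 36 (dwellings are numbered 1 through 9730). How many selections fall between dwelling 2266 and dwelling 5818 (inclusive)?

k = 139
First selection ≥ 2266: 36 + ⌈(2266−36)/139⌉·139 = 36 + 17×139 = 2399
Last selection ≤ 5818: 36 + ⌊(5818−36)/139⌋·139 = 36 + 41×139 = 5735
Count = 41 − 17 + 1 = 25

25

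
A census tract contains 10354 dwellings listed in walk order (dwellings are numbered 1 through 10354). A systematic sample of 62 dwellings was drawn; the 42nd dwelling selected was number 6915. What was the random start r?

k = 10354/62 = 167
r = 6915 − (42−1)×167 = 6915 − 6847 = 68

68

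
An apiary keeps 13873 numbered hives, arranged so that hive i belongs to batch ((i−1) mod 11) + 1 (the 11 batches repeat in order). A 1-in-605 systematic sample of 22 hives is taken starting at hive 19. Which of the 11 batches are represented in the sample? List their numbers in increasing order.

Consecutive selections differ by k = 605, so their batch numbers differ by 605 mod 11 = 0.
gcd(605, 11) = 11, so the sample visits 11/11 = 1 distinct residues mod 11.
Start 19 is batch 8; the batches hit are 8.

8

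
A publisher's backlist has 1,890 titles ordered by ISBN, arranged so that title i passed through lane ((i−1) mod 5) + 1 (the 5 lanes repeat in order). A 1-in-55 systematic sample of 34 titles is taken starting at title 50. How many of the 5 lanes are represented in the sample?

Consecutive selections differ by k = 55, so their lane numbers differ by 55 mod 5 = 0.
gcd(55, 5) = 5, so the sample visits 5/5 = 1 distinct residues mod 5.
Start 50 is lane 5; the lanes hit are 5.

1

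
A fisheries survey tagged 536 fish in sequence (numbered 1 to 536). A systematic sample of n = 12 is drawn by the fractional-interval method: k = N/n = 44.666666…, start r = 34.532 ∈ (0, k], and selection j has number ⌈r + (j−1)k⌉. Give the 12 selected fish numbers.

35, 80, 124, 169, 214, 258, 303, 348, 392, 437, 482, 526

j=1: r + 0k = 34.532 → ⌈·⌉ = 35
j=2: r + 1k = 79.198666… → ⌈·⌉ = 80
j=3: r + 2k = 123.865333… → ⌈·⌉ = 124
j=4: r + 3k = 168.532 → ⌈·⌉ = 169
j=5: r + 4k = 213.198666… → ⌈·⌉ = 214
j=6: r + 5k = 257.865333… → ⌈·⌉ = 258
j=7: r + 6k = 302.532 → ⌈·⌉ = 303
j=8: r + 7k = 347.198666… → ⌈·⌉ = 348
j=9: r + 8k = 391.865333… → ⌈·⌉ = 392
j=10: r + 9k = 436.532 → ⌈·⌉ = 437
j=11: r + 10k = 481.198666… → ⌈·⌉ = 482
j=12: r + 11k = 525.865333… → ⌈·⌉ = 526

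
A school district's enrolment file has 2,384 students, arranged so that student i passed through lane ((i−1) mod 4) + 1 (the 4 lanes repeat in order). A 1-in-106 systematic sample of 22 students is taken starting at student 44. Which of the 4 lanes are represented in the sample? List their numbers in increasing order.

Consecutive selections differ by k = 106, so their lane numbers differ by 106 mod 4 = 2.
gcd(106, 4) = 2, so the sample visits 4/2 = 2 distinct residues mod 4.
Start 44 is lane 4; the lanes hit are 2, 4.

2, 4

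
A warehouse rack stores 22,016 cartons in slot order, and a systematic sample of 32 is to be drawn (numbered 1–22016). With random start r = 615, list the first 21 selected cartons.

615, 1303, 1991, 2679, 3367, 4055, 4743, 5431, 6119, 6807, 7495, 8183, 8871, 9559, 10247, 10935, 11623, 12311, 12999, 13687, 14375

k = N/n = 22016/32 = 688
carton 1: 615
carton 2: 615 + 688 = 1303
carton 3: 1303 + 688 = 1991
carton 4: 1991 + 688 = 2679
carton 5: 2679 + 688 = 3367
carton 6: 3367 + 688 = 4055
carton 7: 4055 + 688 = 4743
carton 8: 4743 + 688 = 5431
carton 9: 5431 + 688 = 6119
carton 10: 6119 + 688 = 6807
carton 11: 6807 + 688 = 7495
carton 12: 7495 + 688 = 8183
carton 13: 8183 + 688 = 8871
carton 14: 8871 + 688 = 9559
carton 15: 9559 + 688 = 10247
carton 16: 10247 + 688 = 10935
carton 17: 10935 + 688 = 11623
carton 18: 11623 + 688 = 12311
carton 19: 12311 + 688 = 12999
carton 20: 12999 + 688 = 13687
carton 21: 13687 + 688 = 14375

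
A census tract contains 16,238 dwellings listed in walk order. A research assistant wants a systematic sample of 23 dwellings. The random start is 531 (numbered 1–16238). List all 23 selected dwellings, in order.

k = N/n = 16238/23 = 706
dwelling 1: 531
dwelling 2: 531 + 706 = 1237
dwelling 3: 1237 + 706 = 1943
dwelling 4: 1943 + 706 = 2649
dwelling 5: 2649 + 706 = 3355
dwelling 6: 3355 + 706 = 4061
dwelling 7: 4061 + 706 = 4767
dwelling 8: 4767 + 706 = 5473
dwelling 9: 5473 + 706 = 6179
dwelling 10: 6179 + 706 = 6885
dwelling 11: 6885 + 706 = 7591
dwelling 12: 7591 + 706 = 8297
dwelling 13: 8297 + 706 = 9003
dwelling 14: 9003 + 706 = 9709
dwelling 15: 9709 + 706 = 10415
dwelling 16: 10415 + 706 = 11121
dwelling 17: 11121 + 706 = 11827
dwelling 18: 11827 + 706 = 12533
dwelling 19: 12533 + 706 = 13239
dwelling 20: 13239 + 706 = 13945
dwelling 21: 13945 + 706 = 14651
dwelling 22: 14651 + 706 = 15357
dwelling 23: 15357 + 706 = 16063

531, 1237, 1943, 2649, 3355, 4061, 4767, 5473, 6179, 6885, 7591, 8297, 9003, 9709, 10415, 11121, 11827, 12533, 13239, 13945, 14651, 15357, 16063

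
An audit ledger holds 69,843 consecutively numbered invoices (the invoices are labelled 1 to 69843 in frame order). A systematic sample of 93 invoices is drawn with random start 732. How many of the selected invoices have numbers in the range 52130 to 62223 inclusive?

k = 69843/93 = 751
First selection ≥ 52130: 732 + ⌈(52130−732)/751⌉·751 = 732 + 69×751 = 52551
Last selection ≤ 62223: 732 + ⌊(62223−732)/751⌋·751 = 732 + 81×751 = 61563
Count = 81 − 69 + 1 = 13

13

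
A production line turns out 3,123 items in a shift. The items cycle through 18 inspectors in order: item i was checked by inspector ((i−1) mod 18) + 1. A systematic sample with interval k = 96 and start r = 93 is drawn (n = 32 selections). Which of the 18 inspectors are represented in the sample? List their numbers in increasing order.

Consecutive selections differ by k = 96, so their inspector numbers differ by 96 mod 18 = 6.
gcd(96, 18) = 6, so the sample visits 18/6 = 3 distinct residues mod 18.
Start 93 is inspector 3; the inspectors hit are 3, 9, 15.

3, 9, 15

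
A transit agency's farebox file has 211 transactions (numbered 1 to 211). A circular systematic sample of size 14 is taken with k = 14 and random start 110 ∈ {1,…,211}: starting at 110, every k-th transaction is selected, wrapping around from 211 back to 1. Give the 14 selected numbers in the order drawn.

Selection 1: 110
Selection 2: 110 + 14 = 124
Selection 3: 124 + 14 = 138
Selection 4: 138 + 14 = 152
Selection 5: 152 + 14 = 166
Selection 6: 166 + 14 = 180
Selection 7: 180 + 14 = 194
Selection 8: 194 + 14 = 208
Selection 9: 208 + 14 = 222 → 222 − 211 = 11
Selection 10: 11 + 14 = 25
Selection 11: 25 + 14 = 39
Selection 12: 39 + 14 = 53
Selection 13: 53 + 14 = 67
Selection 14: 67 + 14 = 81

110, 124, 138, 152, 166, 180, 194, 208, 11, 25, 39, 53, 67, 81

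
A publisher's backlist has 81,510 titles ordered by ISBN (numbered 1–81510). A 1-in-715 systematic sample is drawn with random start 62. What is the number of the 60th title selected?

42247

k = 715
60th selection = r + (60−1)·k = 62 + 59×715 = 62 + 42185 = 42247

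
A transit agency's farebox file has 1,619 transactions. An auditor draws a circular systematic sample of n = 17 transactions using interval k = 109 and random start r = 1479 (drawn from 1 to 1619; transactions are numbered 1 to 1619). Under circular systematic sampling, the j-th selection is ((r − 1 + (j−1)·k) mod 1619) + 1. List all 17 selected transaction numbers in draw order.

Selection 1: 1479
Selection 2: 1479 + 109 = 1588
Selection 3: 1588 + 109 = 1697 → 1697 − 1619 = 78
Selection 4: 78 + 109 = 187
Selection 5: 187 + 109 = 296
Selection 6: 296 + 109 = 405
Selection 7: 405 + 109 = 514
Selection 8: 514 + 109 = 623
Selection 9: 623 + 109 = 732
Selection 10: 732 + 109 = 841
Selection 11: 841 + 109 = 950
Selection 12: 950 + 109 = 1059
Selection 13: 1059 + 109 = 1168
Selection 14: 1168 + 109 = 1277
Selection 15: 1277 + 109 = 1386
Selection 16: 1386 + 109 = 1495
Selection 17: 1495 + 109 = 1604

1479, 1588, 78, 187, 296, 405, 514, 623, 732, 841, 950, 1059, 1168, 1277, 1386, 1495, 1604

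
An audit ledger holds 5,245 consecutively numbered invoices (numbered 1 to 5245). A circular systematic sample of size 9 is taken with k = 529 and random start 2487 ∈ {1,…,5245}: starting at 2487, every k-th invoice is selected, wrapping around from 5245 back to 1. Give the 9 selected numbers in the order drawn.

2487, 3016, 3545, 4074, 4603, 5132, 416, 945, 1474

Selection 1: 2487
Selection 2: 2487 + 529 = 3016
Selection 3: 3016 + 529 = 3545
Selection 4: 3545 + 529 = 4074
Selection 5: 4074 + 529 = 4603
Selection 6: 4603 + 529 = 5132
Selection 7: 5132 + 529 = 5661 → 5661 − 5245 = 416
Selection 8: 416 + 529 = 945
Selection 9: 945 + 529 = 1474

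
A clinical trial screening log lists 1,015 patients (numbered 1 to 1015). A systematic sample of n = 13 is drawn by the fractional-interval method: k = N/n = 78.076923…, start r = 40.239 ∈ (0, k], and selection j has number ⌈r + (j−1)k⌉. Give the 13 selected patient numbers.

41, 119, 197, 275, 353, 431, 509, 587, 665, 743, 822, 900, 978

j=1: r + 0k = 40.239 → ⌈·⌉ = 41
j=2: r + 1k = 118.315923… → ⌈·⌉ = 119
j=3: r + 2k = 196.392846… → ⌈·⌉ = 197
j=4: r + 3k = 274.469769… → ⌈·⌉ = 275
j=5: r + 4k = 352.546692… → ⌈·⌉ = 353
j=6: r + 5k = 430.623615… → ⌈·⌉ = 431
j=7: r + 6k = 508.700538… → ⌈·⌉ = 509
j=8: r + 7k = 586.777461… → ⌈·⌉ = 587
j=9: r + 8k = 664.854384… → ⌈·⌉ = 665
j=10: r + 9k = 742.931307… → ⌈·⌉ = 743
j=11: r + 10k = 821.008230… → ⌈·⌉ = 822
j=12: r + 11k = 899.085153… → ⌈·⌉ = 900
j=13: r + 12k = 977.162076… → ⌈·⌉ = 978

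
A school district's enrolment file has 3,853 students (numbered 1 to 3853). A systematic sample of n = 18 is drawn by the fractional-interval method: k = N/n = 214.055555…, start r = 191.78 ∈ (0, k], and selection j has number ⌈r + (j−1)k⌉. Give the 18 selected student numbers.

192, 406, 620, 834, 1049, 1263, 1477, 1691, 1905, 2119, 2333, 2547, 2761, 2975, 3189, 3403, 3617, 3831

j=1: r + 0k = 191.78 → ⌈·⌉ = 192
j=2: r + 1k = 405.835555… → ⌈·⌉ = 406
j=3: r + 2k = 619.891111… → ⌈·⌉ = 620
j=4: r + 3k = 833.946666… → ⌈·⌉ = 834
j=5: r + 4k = 1048.002222… → ⌈·⌉ = 1049
j=6: r + 5k = 1262.057777… → ⌈·⌉ = 1263
j=7: r + 6k = 1476.113333… → ⌈·⌉ = 1477
j=8: r + 7k = 1690.168888… → ⌈·⌉ = 1691
j=9: r + 8k = 1904.224444… → ⌈·⌉ = 1905
j=10: r + 9k = 2118.28 → ⌈·⌉ = 2119
j=11: r + 10k = 2332.335555… → ⌈·⌉ = 2333
j=12: r + 11k = 2546.391111… → ⌈·⌉ = 2547
j=13: r + 12k = 2760.446666… → ⌈·⌉ = 2761
j=14: r + 13k = 2974.502222… → ⌈·⌉ = 2975
j=15: r + 14k = 3188.557777… → ⌈·⌉ = 3189
j=16: r + 15k = 3402.613333… → ⌈·⌉ = 3403
j=17: r + 16k = 3616.668888… → ⌈·⌉ = 3617
j=18: r + 17k = 3830.724444… → ⌈·⌉ = 3831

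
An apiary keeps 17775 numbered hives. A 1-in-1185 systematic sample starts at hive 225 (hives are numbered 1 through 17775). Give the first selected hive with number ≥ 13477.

k = 1185
Steps past start: ⌈(13477 − 225)/1185⌉ = ⌈13252/1185⌉ = 12
Selected hive: 225 + 12×1185 = 14445

14445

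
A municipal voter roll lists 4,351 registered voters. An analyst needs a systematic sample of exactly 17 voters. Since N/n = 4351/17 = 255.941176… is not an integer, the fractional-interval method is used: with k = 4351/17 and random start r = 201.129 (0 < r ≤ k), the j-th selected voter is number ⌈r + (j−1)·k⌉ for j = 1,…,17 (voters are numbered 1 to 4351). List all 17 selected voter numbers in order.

202, 458, 714, 969, 1225, 1481, 1737, 1993, 2249, 2505, 2761, 3017, 3273, 3529, 3785, 4041, 4297

j=1: r + 0k = 201.129 → ⌈·⌉ = 202
j=2: r + 1k = 457.070176… → ⌈·⌉ = 458
j=3: r + 2k = 713.011352… → ⌈·⌉ = 714
j=4: r + 3k = 968.952529… → ⌈·⌉ = 969
j=5: r + 4k = 1224.893705… → ⌈·⌉ = 1225
j=6: r + 5k = 1480.834882… → ⌈·⌉ = 1481
j=7: r + 6k = 1736.776058… → ⌈·⌉ = 1737
j=8: r + 7k = 1992.717235… → ⌈·⌉ = 1993
j=9: r + 8k = 2248.658411… → ⌈·⌉ = 2249
j=10: r + 9k = 2504.599588… → ⌈·⌉ = 2505
j=11: r + 10k = 2760.540764… → ⌈·⌉ = 2761
j=12: r + 11k = 3016.481941… → ⌈·⌉ = 3017
j=13: r + 12k = 3272.423117… → ⌈·⌉ = 3273
j=14: r + 13k = 3528.364294… → ⌈·⌉ = 3529
j=15: r + 14k = 3784.305470… → ⌈·⌉ = 3785
j=16: r + 15k = 4040.246647… → ⌈·⌉ = 4041
j=17: r + 16k = 4296.187823… → ⌈·⌉ = 4297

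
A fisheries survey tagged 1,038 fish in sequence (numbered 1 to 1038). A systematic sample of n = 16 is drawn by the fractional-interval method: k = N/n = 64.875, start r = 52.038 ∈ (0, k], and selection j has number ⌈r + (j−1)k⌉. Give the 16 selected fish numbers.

j=1: r + 0k = 52.038 → ⌈·⌉ = 53
j=2: r + 1k = 116.913 → ⌈·⌉ = 117
j=3: r + 2k = 181.788 → ⌈·⌉ = 182
j=4: r + 3k = 246.663 → ⌈·⌉ = 247
j=5: r + 4k = 311.538 → ⌈·⌉ = 312
j=6: r + 5k = 376.413 → ⌈·⌉ = 377
j=7: r + 6k = 441.288 → ⌈·⌉ = 442
j=8: r + 7k = 506.163 → ⌈·⌉ = 507
j=9: r + 8k = 571.038 → ⌈·⌉ = 572
j=10: r + 9k = 635.913 → ⌈·⌉ = 636
j=11: r + 10k = 700.788 → ⌈·⌉ = 701
j=12: r + 11k = 765.663 → ⌈·⌉ = 766
j=13: r + 12k = 830.538 → ⌈·⌉ = 831
j=14: r + 13k = 895.413 → ⌈·⌉ = 896
j=15: r + 14k = 960.288 → ⌈·⌉ = 961
j=16: r + 15k = 1025.163 → ⌈·⌉ = 1026

53, 117, 182, 247, 312, 377, 442, 507, 572, 636, 701, 766, 831, 896, 961, 1026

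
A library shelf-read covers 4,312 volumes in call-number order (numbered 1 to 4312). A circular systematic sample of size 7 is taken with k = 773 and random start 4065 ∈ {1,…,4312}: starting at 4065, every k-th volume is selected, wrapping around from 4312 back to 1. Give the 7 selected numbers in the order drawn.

4065, 526, 1299, 2072, 2845, 3618, 79

Selection 1: 4065
Selection 2: 4065 + 773 = 4838 → 4838 − 4312 = 526
Selection 3: 526 + 773 = 1299
Selection 4: 1299 + 773 = 2072
Selection 5: 2072 + 773 = 2845
Selection 6: 2845 + 773 = 3618
Selection 7: 3618 + 773 = 4391 → 4391 − 4312 = 79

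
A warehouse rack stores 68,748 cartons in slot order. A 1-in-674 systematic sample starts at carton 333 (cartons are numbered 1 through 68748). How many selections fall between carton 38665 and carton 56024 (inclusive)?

k = 674
First selection ≥ 38665: 333 + ⌈(38665−333)/674⌉·674 = 333 + 57×674 = 38751
Last selection ≤ 56024: 333 + ⌊(56024−333)/674⌋·674 = 333 + 82×674 = 55601
Count = 82 − 57 + 1 = 26

26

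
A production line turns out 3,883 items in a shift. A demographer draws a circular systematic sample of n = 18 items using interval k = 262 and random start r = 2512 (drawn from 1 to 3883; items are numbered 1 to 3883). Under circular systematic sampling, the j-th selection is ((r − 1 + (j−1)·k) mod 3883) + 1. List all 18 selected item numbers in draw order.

2512, 2774, 3036, 3298, 3560, 3822, 201, 463, 725, 987, 1249, 1511, 1773, 2035, 2297, 2559, 2821, 3083

Selection 1: 2512
Selection 2: 2512 + 262 = 2774
Selection 3: 2774 + 262 = 3036
Selection 4: 3036 + 262 = 3298
Selection 5: 3298 + 262 = 3560
Selection 6: 3560 + 262 = 3822
Selection 7: 3822 + 262 = 4084 → 4084 − 3883 = 201
Selection 8: 201 + 262 = 463
Selection 9: 463 + 262 = 725
Selection 10: 725 + 262 = 987
Selection 11: 987 + 262 = 1249
Selection 12: 1249 + 262 = 1511
Selection 13: 1511 + 262 = 1773
Selection 14: 1773 + 262 = 2035
Selection 15: 2035 + 262 = 2297
Selection 16: 2297 + 262 = 2559
Selection 17: 2559 + 262 = 2821
Selection 18: 2821 + 262 = 3083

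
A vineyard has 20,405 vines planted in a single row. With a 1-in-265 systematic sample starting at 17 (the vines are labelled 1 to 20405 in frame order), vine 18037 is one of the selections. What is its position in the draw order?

69

k = 265
position = (18037 − 17)/265 + 1 = 18020/265 + 1 = 68 + 1 = 69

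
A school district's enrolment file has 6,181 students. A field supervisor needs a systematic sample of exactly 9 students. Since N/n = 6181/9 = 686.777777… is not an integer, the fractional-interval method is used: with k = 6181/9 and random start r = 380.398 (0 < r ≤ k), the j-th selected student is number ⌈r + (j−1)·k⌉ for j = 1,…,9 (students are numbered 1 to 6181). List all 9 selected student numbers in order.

j=1: r + 0k = 380.398 → ⌈·⌉ = 381
j=2: r + 1k = 1067.175777… → ⌈·⌉ = 1068
j=3: r + 2k = 1753.953555… → ⌈·⌉ = 1754
j=4: r + 3k = 2440.731333… → ⌈·⌉ = 2441
j=5: r + 4k = 3127.509111… → ⌈·⌉ = 3128
j=6: r + 5k = 3814.286888… → ⌈·⌉ = 3815
j=7: r + 6k = 4501.064666… → ⌈·⌉ = 4502
j=8: r + 7k = 5187.842444… → ⌈·⌉ = 5188
j=9: r + 8k = 5874.620222… → ⌈·⌉ = 5875

381, 1068, 1754, 2441, 3128, 3815, 4502, 5188, 5875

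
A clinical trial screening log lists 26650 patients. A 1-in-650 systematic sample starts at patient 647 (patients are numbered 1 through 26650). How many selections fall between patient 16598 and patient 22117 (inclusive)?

9

k = 650
First selection ≥ 16598: 647 + ⌈(16598−647)/650⌉·650 = 647 + 25×650 = 16897
Last selection ≤ 22117: 647 + ⌊(22117−647)/650⌋·650 = 647 + 33×650 = 22097
Count = 33 − 25 + 1 = 9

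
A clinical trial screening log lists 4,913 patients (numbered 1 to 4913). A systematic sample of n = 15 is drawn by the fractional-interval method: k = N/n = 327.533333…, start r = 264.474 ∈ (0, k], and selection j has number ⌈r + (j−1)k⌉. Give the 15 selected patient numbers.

265, 593, 920, 1248, 1575, 1903, 2230, 2558, 2885, 3213, 3540, 3868, 4195, 4523, 4850

j=1: r + 0k = 264.474 → ⌈·⌉ = 265
j=2: r + 1k = 592.007333… → ⌈·⌉ = 593
j=3: r + 2k = 919.540666… → ⌈·⌉ = 920
j=4: r + 3k = 1247.074 → ⌈·⌉ = 1248
j=5: r + 4k = 1574.607333… → ⌈·⌉ = 1575
j=6: r + 5k = 1902.140666… → ⌈·⌉ = 1903
j=7: r + 6k = 2229.674 → ⌈·⌉ = 2230
j=8: r + 7k = 2557.207333… → ⌈·⌉ = 2558
j=9: r + 8k = 2884.740666… → ⌈·⌉ = 2885
j=10: r + 9k = 3212.274 → ⌈·⌉ = 3213
j=11: r + 10k = 3539.807333… → ⌈·⌉ = 3540
j=12: r + 11k = 3867.340666… → ⌈·⌉ = 3868
j=13: r + 12k = 4194.874 → ⌈·⌉ = 4195
j=14: r + 13k = 4522.407333… → ⌈·⌉ = 4523
j=15: r + 14k = 4849.940666… → ⌈·⌉ = 4850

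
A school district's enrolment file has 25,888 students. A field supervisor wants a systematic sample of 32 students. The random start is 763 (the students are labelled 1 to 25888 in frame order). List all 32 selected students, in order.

k = N/n = 25888/32 = 809
student 1: 763
student 2: 763 + 809 = 1572
student 3: 1572 + 809 = 2381
student 4: 2381 + 809 = 3190
student 5: 3190 + 809 = 3999
student 6: 3999 + 809 = 4808
student 7: 4808 + 809 = 5617
student 8: 5617 + 809 = 6426
student 9: 6426 + 809 = 7235
student 10: 7235 + 809 = 8044
student 11: 8044 + 809 = 8853
student 12: 8853 + 809 = 9662
student 13: 9662 + 809 = 10471
student 14: 10471 + 809 = 11280
student 15: 11280 + 809 = 12089
student 16: 12089 + 809 = 12898
student 17: 12898 + 809 = 13707
student 18: 13707 + 809 = 14516
student 19: 14516 + 809 = 15325
student 20: 15325 + 809 = 16134
student 21: 16134 + 809 = 16943
student 22: 16943 + 809 = 17752
student 23: 17752 + 809 = 18561
student 24: 18561 + 809 = 19370
student 25: 19370 + 809 = 20179
student 26: 20179 + 809 = 20988
student 27: 20988 + 809 = 21797
student 28: 21797 + 809 = 22606
student 29: 22606 + 809 = 23415
student 30: 23415 + 809 = 24224
student 31: 24224 + 809 = 25033
student 32: 25033 + 809 = 25842

763, 1572, 2381, 3190, 3999, 4808, 5617, 6426, 7235, 8044, 8853, 9662, 10471, 11280, 12089, 12898, 13707, 14516, 15325, 16134, 16943, 17752, 18561, 19370, 20179, 20988, 21797, 22606, 23415, 24224, 25033, 25842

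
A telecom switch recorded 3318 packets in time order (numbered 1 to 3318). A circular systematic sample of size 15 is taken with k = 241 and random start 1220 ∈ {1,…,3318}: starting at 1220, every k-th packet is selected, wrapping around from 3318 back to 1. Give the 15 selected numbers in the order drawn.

Selection 1: 1220
Selection 2: 1220 + 241 = 1461
Selection 3: 1461 + 241 = 1702
Selection 4: 1702 + 241 = 1943
Selection 5: 1943 + 241 = 2184
Selection 6: 2184 + 241 = 2425
Selection 7: 2425 + 241 = 2666
Selection 8: 2666 + 241 = 2907
Selection 9: 2907 + 241 = 3148
Selection 10: 3148 + 241 = 3389 → 3389 − 3318 = 71
Selection 11: 71 + 241 = 312
Selection 12: 312 + 241 = 553
Selection 13: 553 + 241 = 794
Selection 14: 794 + 241 = 1035
Selection 15: 1035 + 241 = 1276

1220, 1461, 1702, 1943, 2184, 2425, 2666, 2907, 3148, 71, 312, 553, 794, 1035, 1276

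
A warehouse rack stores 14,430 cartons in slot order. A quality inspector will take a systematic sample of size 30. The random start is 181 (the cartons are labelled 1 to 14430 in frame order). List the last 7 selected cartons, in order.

k = N/n = 14430/30 = 481
24th selection = 181 + 23×481 = 11244
25th: 11244 + 481 = 11725
26th: 11725 + 481 = 12206
27th: 12206 + 481 = 12687
28th: 12687 + 481 = 13168
29th: 13168 + 481 = 13649
30th: 13649 + 481 = 14130

11244, 11725, 12206, 12687, 13168, 13649, 14130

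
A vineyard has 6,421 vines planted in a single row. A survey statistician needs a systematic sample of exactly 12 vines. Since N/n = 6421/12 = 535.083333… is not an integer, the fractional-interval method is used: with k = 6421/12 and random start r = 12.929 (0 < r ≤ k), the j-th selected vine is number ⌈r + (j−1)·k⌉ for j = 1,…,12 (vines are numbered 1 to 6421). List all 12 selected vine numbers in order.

j=1: r + 0k = 12.929 → ⌈·⌉ = 13
j=2: r + 1k = 548.012333… → ⌈·⌉ = 549
j=3: r + 2k = 1083.095666… → ⌈·⌉ = 1084
j=4: r + 3k = 1618.179 → ⌈·⌉ = 1619
j=5: r + 4k = 2153.262333… → ⌈·⌉ = 2154
j=6: r + 5k = 2688.345666… → ⌈·⌉ = 2689
j=7: r + 6k = 3223.429 → ⌈·⌉ = 3224
j=8: r + 7k = 3758.512333… → ⌈·⌉ = 3759
j=9: r + 8k = 4293.595666… → ⌈·⌉ = 4294
j=10: r + 9k = 4828.679 → ⌈·⌉ = 4829
j=11: r + 10k = 5363.762333… → ⌈·⌉ = 5364
j=12: r + 11k = 5898.845666… → ⌈·⌉ = 5899

13, 549, 1084, 1619, 2154, 2689, 3224, 3759, 4294, 4829, 5364, 5899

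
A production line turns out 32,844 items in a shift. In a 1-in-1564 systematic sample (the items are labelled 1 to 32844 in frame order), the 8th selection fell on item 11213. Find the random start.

k = 1564
r = 11213 − (8−1)×1564 = 11213 − 10948 = 265

265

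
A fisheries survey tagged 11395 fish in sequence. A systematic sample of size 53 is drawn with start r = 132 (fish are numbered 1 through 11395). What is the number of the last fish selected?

11312

k = 11395/53 = 215
53rd selection = r + (53−1)·k = 132 + 52×215 = 132 + 11180 = 11312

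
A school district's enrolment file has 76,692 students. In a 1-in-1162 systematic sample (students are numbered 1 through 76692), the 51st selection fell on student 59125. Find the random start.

1025

k = 1162
r = 59125 − (51−1)×1162 = 59125 − 58100 = 1025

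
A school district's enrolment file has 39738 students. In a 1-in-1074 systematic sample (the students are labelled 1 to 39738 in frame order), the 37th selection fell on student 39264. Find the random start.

600

k = 1074
r = 39264 − (37−1)×1074 = 39264 − 38664 = 600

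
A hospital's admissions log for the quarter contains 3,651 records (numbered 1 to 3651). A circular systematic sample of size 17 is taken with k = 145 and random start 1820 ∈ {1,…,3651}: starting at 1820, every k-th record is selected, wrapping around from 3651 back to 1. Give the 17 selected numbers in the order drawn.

Selection 1: 1820
Selection 2: 1820 + 145 = 1965
Selection 3: 1965 + 145 = 2110
Selection 4: 2110 + 145 = 2255
Selection 5: 2255 + 145 = 2400
Selection 6: 2400 + 145 = 2545
Selection 7: 2545 + 145 = 2690
Selection 8: 2690 + 145 = 2835
Selection 9: 2835 + 145 = 2980
Selection 10: 2980 + 145 = 3125
Selection 11: 3125 + 145 = 3270
Selection 12: 3270 + 145 = 3415
Selection 13: 3415 + 145 = 3560
Selection 14: 3560 + 145 = 3705 → 3705 − 3651 = 54
Selection 15: 54 + 145 = 199
Selection 16: 199 + 145 = 344
Selection 17: 344 + 145 = 489

1820, 1965, 2110, 2255, 2400, 2545, 2690, 2835, 2980, 3125, 3270, 3415, 3560, 54, 199, 344, 489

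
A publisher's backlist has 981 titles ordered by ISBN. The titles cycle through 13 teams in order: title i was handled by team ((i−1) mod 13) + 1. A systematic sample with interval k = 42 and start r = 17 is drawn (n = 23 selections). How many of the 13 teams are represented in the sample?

13

Consecutive selections differ by k = 42, so their team numbers differ by 42 mod 13 = 3.
gcd(42, 13) = 1, so the sample visits 13/1 = 13 distinct residues mod 13.
Start 17 is team 4; the teams hit are 1, 2, 3, 4, 5, 6, 7, 8, 9, 10, 11, 12, 13.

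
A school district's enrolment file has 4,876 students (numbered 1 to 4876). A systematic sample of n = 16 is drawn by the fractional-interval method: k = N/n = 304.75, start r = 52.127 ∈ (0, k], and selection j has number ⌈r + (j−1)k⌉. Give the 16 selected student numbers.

j=1: r + 0k = 52.127 → ⌈·⌉ = 53
j=2: r + 1k = 356.877 → ⌈·⌉ = 357
j=3: r + 2k = 661.627 → ⌈·⌉ = 662
j=4: r + 3k = 966.377 → ⌈·⌉ = 967
j=5: r + 4k = 1271.127 → ⌈·⌉ = 1272
j=6: r + 5k = 1575.877 → ⌈·⌉ = 1576
j=7: r + 6k = 1880.627 → ⌈·⌉ = 1881
j=8: r + 7k = 2185.377 → ⌈·⌉ = 2186
j=9: r + 8k = 2490.127 → ⌈·⌉ = 2491
j=10: r + 9k = 2794.877 → ⌈·⌉ = 2795
j=11: r + 10k = 3099.627 → ⌈·⌉ = 3100
j=12: r + 11k = 3404.377 → ⌈·⌉ = 3405
j=13: r + 12k = 3709.127 → ⌈·⌉ = 3710
j=14: r + 13k = 4013.877 → ⌈·⌉ = 4014
j=15: r + 14k = 4318.627 → ⌈·⌉ = 4319
j=16: r + 15k = 4623.377 → ⌈·⌉ = 4624

53, 357, 662, 967, 1272, 1576, 1881, 2186, 2491, 2795, 3100, 3405, 3710, 4014, 4319, 4624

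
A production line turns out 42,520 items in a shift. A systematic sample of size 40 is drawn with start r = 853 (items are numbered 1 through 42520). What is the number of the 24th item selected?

k = 42520/40 = 1063
24th selection = r + (24−1)·k = 853 + 23×1063 = 853 + 24449 = 25302

25302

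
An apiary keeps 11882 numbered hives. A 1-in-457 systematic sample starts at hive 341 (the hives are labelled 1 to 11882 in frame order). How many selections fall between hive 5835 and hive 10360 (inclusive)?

k = 457
First selection ≥ 5835: 341 + ⌈(5835−341)/457⌉·457 = 341 + 13×457 = 6282
Last selection ≤ 10360: 341 + ⌊(10360−341)/457⌋·457 = 341 + 21×457 = 9938
Count = 21 − 13 + 1 = 9

9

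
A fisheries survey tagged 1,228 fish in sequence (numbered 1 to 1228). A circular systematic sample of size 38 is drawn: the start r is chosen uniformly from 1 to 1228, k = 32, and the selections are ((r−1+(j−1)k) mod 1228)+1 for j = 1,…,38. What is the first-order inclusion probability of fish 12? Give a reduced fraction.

19/614

For each position j, as r ranges over 1…1228 the j-th selection hits every fish exactly once, so fish 12 is selected for exactly 38 of the 1228 starts.
Inclusion probability = 38/1228 = 19/614.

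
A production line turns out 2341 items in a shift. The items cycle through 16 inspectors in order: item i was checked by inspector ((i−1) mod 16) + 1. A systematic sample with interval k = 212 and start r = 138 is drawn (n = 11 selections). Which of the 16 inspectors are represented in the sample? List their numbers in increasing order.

2, 6, 10, 14

Consecutive selections differ by k = 212, so their inspector numbers differ by 212 mod 16 = 4.
gcd(212, 16) = 4, so the sample visits 16/4 = 4 distinct residues mod 16.
Start 138 is inspector 10; the inspectors hit are 2, 6, 10, 14.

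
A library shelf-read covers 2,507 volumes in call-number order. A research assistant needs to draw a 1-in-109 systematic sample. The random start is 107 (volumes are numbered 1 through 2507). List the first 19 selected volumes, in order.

volume 1: 107
volume 2: 107 + 109 = 216
volume 3: 216 + 109 = 325
volume 4: 325 + 109 = 434
volume 5: 434 + 109 = 543
volume 6: 543 + 109 = 652
volume 7: 652 + 109 = 761
volume 8: 761 + 109 = 870
volume 9: 870 + 109 = 979
volume 10: 979 + 109 = 1088
volume 11: 1088 + 109 = 1197
volume 12: 1197 + 109 = 1306
volume 13: 1306 + 109 = 1415
volume 14: 1415 + 109 = 1524
volume 15: 1524 + 109 = 1633
volume 16: 1633 + 109 = 1742
volume 17: 1742 + 109 = 1851
volume 18: 1851 + 109 = 1960
volume 19: 1960 + 109 = 2069

107, 216, 325, 434, 543, 652, 761, 870, 979, 1088, 1197, 1306, 1415, 1524, 1633, 1742, 1851, 1960, 2069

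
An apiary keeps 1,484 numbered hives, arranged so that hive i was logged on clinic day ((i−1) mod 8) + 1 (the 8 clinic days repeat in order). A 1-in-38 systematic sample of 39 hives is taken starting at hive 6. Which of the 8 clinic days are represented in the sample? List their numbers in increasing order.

2, 4, 6, 8

Consecutive selections differ by k = 38, so their clinic day numbers differ by 38 mod 8 = 6.
gcd(38, 8) = 2, so the sample visits 8/2 = 4 distinct residues mod 8.
Start 6 is clinic day 6; the clinic days hit are 2, 4, 6, 8.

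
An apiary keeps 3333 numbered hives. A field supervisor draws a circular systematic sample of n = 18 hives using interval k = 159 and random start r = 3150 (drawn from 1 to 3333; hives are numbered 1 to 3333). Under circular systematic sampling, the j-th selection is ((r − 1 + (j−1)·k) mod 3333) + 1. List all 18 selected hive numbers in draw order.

Selection 1: 3150
Selection 2: 3150 + 159 = 3309
Selection 3: 3309 + 159 = 3468 → 3468 − 3333 = 135
Selection 4: 135 + 159 = 294
Selection 5: 294 + 159 = 453
Selection 6: 453 + 159 = 612
Selection 7: 612 + 159 = 771
Selection 8: 771 + 159 = 930
Selection 9: 930 + 159 = 1089
Selection 10: 1089 + 159 = 1248
Selection 11: 1248 + 159 = 1407
Selection 12: 1407 + 159 = 1566
Selection 13: 1566 + 159 = 1725
Selection 14: 1725 + 159 = 1884
Selection 15: 1884 + 159 = 2043
Selection 16: 2043 + 159 = 2202
Selection 17: 2202 + 159 = 2361
Selection 18: 2361 + 159 = 2520

3150, 3309, 135, 294, 453, 612, 771, 930, 1089, 1248, 1407, 1566, 1725, 1884, 2043, 2202, 2361, 2520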